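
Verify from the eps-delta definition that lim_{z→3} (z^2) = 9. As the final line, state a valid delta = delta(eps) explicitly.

Fix eps > 0. We seek delta > 0 with 0 < |z − 3| < delta ⇒ |z^2 − 9| < eps.
Factor: z^2 − 9 = (z − 3)(z + 3), so |z^2 − 9| = |z − 3|·|z + 3|.
Restrict delta ≤ 1. Then |z − 3| < 1 gives |z| < 4, so by the triangle inequality |z + 3| ≤ 4 + 3 = 7.
Hence |z^2 − 9| ≤ 7|z − 3|, which is < eps once |z − 3| < eps/7.
Take delta = min(1, eps/7). If 0 < |z − 3| < delta then both bounds hold and |z^2 − 9| ≤ 7|z − 3| < 7·(eps/7) = eps.

delta = min(1, eps/7)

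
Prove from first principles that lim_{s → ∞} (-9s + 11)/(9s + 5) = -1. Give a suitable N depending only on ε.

N = (16/9)/ε

Fix ε > 0. We seek N > 0 such that s > N implies |(-9s + 11)/(9s + 5) + 1| < ε.
(-9s + 11)/(9s + 5) + 1 = (9(-9s + 11) − (-9)(9s + 5)) / (9(9s + 5)) = 144/(9(9s + 5)).
For s > 0 we have 9s + 5 > 9s, so |(-9s + 11)/(9s + 5) + 1| = 144/(9(9s + 5)) < 144/(9·9s) = (16/9)/s.
Thus |(-9s + 11)/(9s + 5) + 1| < ε whenever s > (16/9)/ε.
Take N = (16/9)/ε. If s > N then |(-9s + 11)/(9s + 5) + 1| < (16/9)/s < ε.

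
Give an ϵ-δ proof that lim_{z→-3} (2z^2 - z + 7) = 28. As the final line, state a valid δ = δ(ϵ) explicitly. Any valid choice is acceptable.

δ = min(1, ϵ/15)

Let ϵ > 0. We want δ > 0 such that 0 < |z + 3| < δ implies |(2z^2 - z + 7) − 28| < ϵ.
(2z^2 - z + 7) − 28 = 2z^2 - z - 21 = (z + 3)(2z - 7).
So |(2z^2 - z + 7) − 28| = |z + 3|·|2z - 7|.
Require δ ≤ 1. Then |z + 3| < 1 gives |z| < 4, and by the triangle inequality |2z - 7| ≤ 2·4 + 7 = 15.
Hence |(2z^2 - z + 7) − 28| ≤ 15|z + 3| < ϵ provided |z + 3| < ϵ/15.
Take δ = min(1, ϵ/15). Then 0 < |z + 3| < δ gives both |z + 3| < 1 and |z + 3| < ϵ/15, so |(2z^2 - z + 7) − 28| < ϵ.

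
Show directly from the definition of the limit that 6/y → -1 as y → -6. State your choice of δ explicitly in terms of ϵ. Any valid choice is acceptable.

δ = min(3, 3ϵ)

Fix ϵ > 0. We seek δ > 0 such that 0 < |y + 6| < δ implies |6/y + 1| < ϵ.
|6/y + 1| = 6·|-6 − y|/(6·|y|) = 6|y + 6|/(6|y|).
Restrict δ ≤ 3. Then |y + 6| < 3 gives |y| > 3, so 6|y| > 18.
Then |6/y + 1| < 6|y + 6|/18, which is < ϵ when |y + 6| < 3ϵ.
Take δ = min(3, 3ϵ). Then 0 < |y + 6| < δ gives both |y + 6| < 3 and |y + 6| < 3ϵ, so |6/y + 1| < ϵ.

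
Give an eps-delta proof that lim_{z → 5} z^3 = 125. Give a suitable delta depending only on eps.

Let eps > 0 be given. We seek delta > 0 with 0 < |z − 5| < delta ⇒ |z^3 − 125| < eps.
Factor: z^3 − 125 = (z − 5)(z^2 + 5z + 25), so |z^3 − 125| = |z − 5|·|z^2 + 5z + 25|.
Restrict delta ≤ 1. Then |z − 5| < 1 gives |z| < 6, so by the triangle inequality |z^2 + 5z + 25| ≤ 6^2 + 5·6 + 25 = 91.
Hence |z^3 − 125| ≤ 91|z − 5|, which is < eps once |z − 5| < eps/91.
Take delta = min(1, eps/91). If 0 < |z − 5| < delta then both bounds hold and |z^3 − 125| ≤ 91|z − 5| < 91·(eps/91) = eps.

delta = min(1, eps/91)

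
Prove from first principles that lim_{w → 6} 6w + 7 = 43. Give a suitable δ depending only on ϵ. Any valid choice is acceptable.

δ = ϵ/6

Let ϵ > 0. We need δ > 0 so that 0 < |w − 6| < δ implies |(6w + 7) − 43| < ϵ.
|(6w + 7) − 43| = |6w - 36| = 6|w − 6|.
So 6|w − 6| < ϵ exactly when |w − 6| < ϵ/6.
Choosing δ = ϵ/6 gives |(6w + 7) − 43| = 6|w − 6| < ϵ whenever |w − 6| < δ.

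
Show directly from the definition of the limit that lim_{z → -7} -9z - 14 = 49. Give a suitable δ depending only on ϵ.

Fix ϵ > 0. We need δ > 0 so that 0 < |z + 7| < δ implies |(-9z - 14) − 49| < ϵ.
|(-9z - 14) − 49| = |-9z - 63| = 9|z + 7|.
So 9|z + 7| < ϵ exactly when |z + 7| < ϵ/9.
Take δ = ϵ/9. If 0 < |z + 7| < δ then |(-9z - 14) − 49| = 9|z + 7| < 9·(ϵ/9) = ϵ.

δ = ϵ/9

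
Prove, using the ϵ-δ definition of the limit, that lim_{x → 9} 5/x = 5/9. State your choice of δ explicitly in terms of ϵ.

Fix ϵ > 0. We seek δ > 0 such that 0 < |x − 9| < δ implies |5/x − (5/9)| < ϵ.
|5/x − (5/9)| = 5·|9 − x|/(9·|x|) = 5|x − 9|/(9|x|).
Require δ ≤ 9/2 so that |x| > 9 − 9/2 = 9/2, hence 9|x| > 81/2.
Then |5/x − (5/9)| < 5|x − 9|/(81/2), which is < ϵ when |x − 9| < (81/10)ϵ.
Take δ = min(9/2, (81/10)ϵ). Then 0 < |x − 9| < δ gives both |x − 9| < 9/2 and |x − 9| < (81/10)ϵ, so |5/x − (5/9)| < ϵ.

δ = min(9/2, (81/10)ϵ)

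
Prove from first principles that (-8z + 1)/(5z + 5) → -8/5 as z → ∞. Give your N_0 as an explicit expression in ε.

Suppose ε > 0. We seek N_0 > 0 such that z > N_0 implies |(-8z + 1)/(5z + 5) + 8/5| < ε.
(-8z + 1)/(5z + 5) + 8/5 = (5(-8z + 1) − (-8)(5z + 5)) / (5(5z + 5)) = 45/(5(5z + 5)).
For z > 0 we have 5z + 5 > 5z, so |(-8z + 1)/(5z + 5) + 8/5| = 45/(5(5z + 5)) < 45/(5·5z) = (9/5)/z.
Thus |(-8z + 1)/(5z + 5) + 8/5| < ε whenever z > (9/5)/ε.
Take N_0 = (9/5)/ε. If z > N_0 then |(-8z + 1)/(5z + 5) + 8/5| < (9/5)/z < ε.

N_0 = (9/5)/ε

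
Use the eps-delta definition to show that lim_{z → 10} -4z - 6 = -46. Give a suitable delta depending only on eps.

Let eps > 0 be given. We need delta > 0 so that 0 < |z − 10| < delta implies |(-4z - 6) + 46| < eps.
Since (-4z - 6) + 46 = -4(z − 10), we have |(-4z - 6) + 46| = 4|z − 10|.
Thus it suffices that |z − 10| < eps/4.
Take delta = eps/4. If 0 < |z − 10| < delta then |(-4z - 6) + 46| = 4|z − 10| < 4·(eps/4) = eps.

delta = eps/4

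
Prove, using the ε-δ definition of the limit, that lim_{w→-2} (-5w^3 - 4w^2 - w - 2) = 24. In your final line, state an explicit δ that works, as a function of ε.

Let ε > 0. We want δ > 0 such that 0 < |w + 2| < δ implies |(-5w^3 - 4w^2 - w - 2) − 24| < ε.
(-5w^3 - 4w^2 - w - 2) − 24 = -5w^3 - 4w^2 - w - 26 = (w + 2)(-5w^2 + 6w - 13).
So |(-5w^3 - 4w^2 - w - 2) − 24| = |w + 2|·|-5w^2 + 6w - 13|.
Assume first that |w + 2| < 2, so |w| < 4. Then |-5w^2 + 6w - 13| ≤ 5·4^2 + 6·4 + 13 = 117.
Hence |(-5w^3 - 4w^2 - w - 2) − 24| ≤ 117|w + 2| < ε provided |w + 2| < ε/117.
Take δ = min(2, ε/117). Then 0 < |w + 2| < δ gives both |w + 2| < 2 and |w + 2| < ε/117, so |(-5w^3 - 4w^2 - w - 2) − 24| < ε.

δ = min(2, ε/117)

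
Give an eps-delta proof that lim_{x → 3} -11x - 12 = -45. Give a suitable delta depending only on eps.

delta = eps/11

Fix eps > 0. We need delta > 0 so that 0 < |x − 3| < delta implies |(-11x - 12) + 45| < eps.
|(-11x - 12) + 45| = |-11x + 33| = 11|x − 3|.
So 11|x − 3| < eps exactly when |x − 3| < eps/11.
Choosing delta = eps/11 gives |(-11x - 12) + 45| = 11|x − 3| < eps whenever |x − 3| < delta.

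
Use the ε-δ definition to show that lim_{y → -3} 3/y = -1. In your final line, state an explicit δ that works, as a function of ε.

Let ε > 0 be given. We seek δ > 0 such that 0 < |y + 3| < δ implies |3/y + 1| < ε.
|3/y + 1| = 3·|-3 − y|/(3·|y|) = 3|y + 3|/(3|y|).
Require δ ≤ 3/2 so that |y| > 3 − 3/2 = 3/2, hence 3|y| > 9/2.
Then |3/y + 1| < 3|y + 3|/(9/2), which is < ε when |y + 3| < (3/2)ε.
Take δ = min(3/2, (3/2)ε). Then 0 < |y + 3| < δ gives both |y + 3| < 3/2 and |y + 3| < (3/2)ε, so |3/y + 1| < ε.

δ = min(3/2, (3/2)ε)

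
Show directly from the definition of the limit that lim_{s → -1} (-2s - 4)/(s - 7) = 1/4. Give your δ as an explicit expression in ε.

Fix ε > 0. We want δ > 0 with 0 < |s + 1| < δ ⇒ |(-2s - 4)/(s - 7) − (1/4)| < ε.
Combining over a common denominator, (-2s - 4)/(s - 7) − (1/4) = [(-2s - 4)·(-8) − (-2)·(s - 7)] / [(-8)·(s - 7)] = 18(s + 1) / ((-8)(s - 7)).
So |(-2s - 4)/(s - 7) − (1/4)| = 18|s + 1| / (8·|s − 7|).
Restrict δ ≤ 4. Then |s + 1| < 4 gives |s − 7| = |(s + 1) + (-8)| ≥ 8 − 4 = 4.
Hence |(-2s - 4)/(s - 7) − (1/4)| < 18|s + 1|/(8·4) = (9/16)|s + 1|, which is < ε once |s + 1| < (16/9)ε.
Take δ = min(4, (16/9)ε). Then 0 < |s + 1| < δ forces both bounds, so |(-2s - 4)/(s - 7) − (1/4)| < ε.

δ = min(4, (16/9)ε)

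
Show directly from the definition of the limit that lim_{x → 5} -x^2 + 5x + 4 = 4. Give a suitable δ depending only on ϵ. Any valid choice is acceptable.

δ = min(1, ϵ/6)

Fix ϵ > 0. We want δ > 0 such that 0 < |x − 5| < δ implies |(-x^2 + 5x + 4) − 4| < ϵ.
(-x^2 + 5x + 4) − 4 = -x^2 + 5x = (x − 5)(-x).
So |(-x^2 + 5x + 4) − 4| = |x − 5|·|-x|.
Require δ ≤ 1. Then |x − 5| < 1 gives |x| < 6, and by the triangle inequality |-x| ≤ 6 = 6.
Hence |(-x^2 + 5x + 4) − 4| ≤ 6|x − 5| < ϵ provided |x − 5| < ϵ/6.
Take δ = min(1, ϵ/6). Then 0 < |x − 5| < δ gives both |x − 5| < 1 and |x − 5| < ϵ/6, so |(-x^2 + 5x + 4) − 4| < ϵ.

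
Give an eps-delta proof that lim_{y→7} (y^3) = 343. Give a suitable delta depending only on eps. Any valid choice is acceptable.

Fix eps > 0. We seek delta > 0 with 0 < |y − 7| < delta ⇒ |y^3 − 343| < eps.
Factor: y^3 − 343 = (y − 7)(y^2 + 7y + 49), so |y^3 − 343| = |y − 7|·|y^2 + 7y + 49|.
Restrict delta ≤ 1. Then |y − 7| < 1 gives |y| < 8, so by the triangle inequality |y^2 + 7y + 49| ≤ 8^2 + 7·8 + 49 = 169.
Hence |y^3 − 343| ≤ 169|y − 7|, which is < eps once |y − 7| < eps/169.
Take delta = min(1, eps/169). If 0 < |y − 7| < delta then both bounds hold and |y^3 − 343| ≤ 169|y − 7| < 169·(eps/169) = eps.

delta = min(1, eps/169)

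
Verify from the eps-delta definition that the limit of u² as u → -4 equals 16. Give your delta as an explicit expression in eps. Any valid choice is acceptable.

Fix eps > 0. We seek delta > 0 with 0 < |u + 4| < delta ⇒ |u² − 16| < eps.
Factor: u² − 16 = (u + 4)(u - 4), so |u² − 16| = |u + 4|·|u - 4|.
Restrict delta ≤ 1. Then |u + 4| < 1 gives |u| < 5, so by the triangle inequality |u - 4| ≤ 5 + 4 = 9.
Hence |u² − 16| ≤ 9|u + 4|, which is < eps once |u + 4| < eps/9.
Take delta = min(1, eps/9). If 0 < |u + 4| < delta then both bounds hold and |u² − 16| ≤ 9|u + 4| < 9·(eps/9) = eps.

delta = min(1, eps/9)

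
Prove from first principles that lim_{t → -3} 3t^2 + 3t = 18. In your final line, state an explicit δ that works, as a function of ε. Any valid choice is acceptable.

δ = min(2, ε/21)

Let ε > 0 be given. We want δ > 0 such that 0 < |t + 3| < δ implies |(3t^2 + 3t) − 18| < ε.
(3t^2 + 3t) − 18 = 3t^2 + 3t - 18 = (t + 3)(3t - 6).
So |(3t^2 + 3t) − 18| = |t + 3|·|3t - 6|.
Require δ ≤ 2. Then |t + 3| < 2 gives |t| < 5, and by the triangle inequality |3t - 6| ≤ 3·5 + 6 = 21.
Hence |(3t^2 + 3t) − 18| ≤ 21|t + 3| < ε provided |t + 3| < ε/21.
Choosing δ = min(2, ε/21) ensures both conditions, hence |(3t^2 + 3t) − 18| < ε.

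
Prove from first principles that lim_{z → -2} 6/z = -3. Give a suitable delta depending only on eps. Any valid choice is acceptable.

delta = min(1, (1/3)eps)

Fix eps > 0. We seek delta > 0 such that 0 < |z + 2| < delta implies |6/z + 3| < eps.
|6/z + 3| = 6·|-2 − z|/(2·|z|) = 6|z + 2|/(2|z|).
Restrict delta ≤ 1. Then |z + 2| < 1 gives |z| > 1, so 2|z| > 2.
Then |6/z + 3| < 6|z + 2|/2, which is < eps when |z + 2| < (1/3)eps.
Take delta = min(1, (1/3)eps). Then 0 < |z + 2| < delta gives both |z + 2| < 1 and |z + 2| < (1/3)eps, so |6/z + 3| < eps.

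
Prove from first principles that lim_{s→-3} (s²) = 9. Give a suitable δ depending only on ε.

δ = min(1, ε/7)

Let ε > 0. We seek δ > 0 with 0 < |s + 3| < δ ⇒ |s² − 9| < ε.
Factor: s² − 9 = (s + 3)(s - 3), so |s² − 9| = |s + 3|·|s - 3|.
Restrict δ ≤ 1. Then |s + 3| < 1 gives |s| < 4, so by the triangle inequality |s - 3| ≤ 4 + 3 = 7.
Hence |s² − 9| ≤ 7|s + 3|, which is < ε once |s + 3| < ε/7.
Take δ = min(1, ε/7). If 0 < |s + 3| < δ then both bounds hold and |s² − 9| ≤ 7|s + 3| < 7·(ε/7) = ε.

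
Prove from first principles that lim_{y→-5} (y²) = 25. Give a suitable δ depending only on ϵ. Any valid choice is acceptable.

Let ϵ > 0 be given. We seek δ > 0 with 0 < |y + 5| < δ ⇒ |y² − 25| < ϵ.
Factor: y² − 25 = (y + 5)(y - 5), so |y² − 25| = |y + 5|·|y - 5|.
Impose δ ≤ 1 so that |y| < 6; then |y - 5| ≤ 11.
Hence |y² − 25| ≤ 11|y + 5|, which is < ϵ once |y + 5| < ϵ/11.
Take δ = min(1, ϵ/11). If 0 < |y + 5| < δ then both bounds hold and |y² − 25| ≤ 11|y + 5| < 11·(ϵ/11) = ϵ.

δ = min(1, ϵ/11)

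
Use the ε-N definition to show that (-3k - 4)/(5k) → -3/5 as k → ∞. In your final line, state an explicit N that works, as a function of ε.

Let ε > 0. For k ≥ 1, |(-3k - 4)/(5k) + 3/5| = |-20|/(5(5k)) = 20/(5(5k)).
Since 5k ≥ 5k for k ≥ 1, this is ≤ 20/(5·5k) = (4/5)/k.
So |(-3k - 4)/(5k) + 3/5| < ε whenever k > (4/5)/ε.
Take N = (4/5)/ε. If k > N then |(-3k - 4)/(5k) + 3/5| ≤ (4/5)/k < ε.

N = (4/5)/ε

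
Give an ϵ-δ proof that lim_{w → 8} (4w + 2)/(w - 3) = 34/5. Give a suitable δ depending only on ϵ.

δ = min(5/2, (25/28)ϵ)

Let ϵ > 0 be given. We want δ > 0 with 0 < |w − 8| < δ ⇒ |(4w + 2)/(w - 3) − (34/5)| < ϵ.
Combining over a common denominator, (4w + 2)/(w - 3) − (34/5) = [(4w + 2)·5 − 34·(w - 3)] / [5·(w - 3)] = -14(w − 8) / (5(w - 3)).
So |(4w + 2)/(w - 3) − (34/5)| = 14|w − 8| / (5·|w − 3|).
Require δ ≤ 5/2, so |w − 3| ≥ |5| − |w − 8| > 5 − 5/2 = 5/2.
Hence |(4w + 2)/(w - 3) − (34/5)| < 14|w − 8|/(5·(5/2)) = (28/25)|w − 8|, which is < ϵ once |w − 8| < (25/28)ϵ.
Take δ = min(5/2, (25/28)ϵ). Then 0 < |w − 8| < δ forces both bounds, so |(4w + 2)/(w - 3) − (34/5)| < ϵ.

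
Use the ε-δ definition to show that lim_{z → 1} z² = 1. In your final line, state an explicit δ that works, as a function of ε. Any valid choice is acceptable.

Let ε > 0 be given. We seek δ > 0 with 0 < |z − 1| < δ ⇒ |z² − 1| < ε.
Factor: z² − 1 = (z − 1)(z + 1), so |z² − 1| = |z − 1|·|z + 1|.
Impose δ ≤ 2 so that |z| < 3; then |z + 1| ≤ 4.
Hence |z² − 1| ≤ 4|z − 1|, which is < ε once |z − 1| < ε/4.
Take δ = min(2, ε/4). If 0 < |z − 1| < δ then both bounds hold and |z² − 1| ≤ 4|z − 1| < 4·(ε/4) = ε.

δ = min(2, ε/4)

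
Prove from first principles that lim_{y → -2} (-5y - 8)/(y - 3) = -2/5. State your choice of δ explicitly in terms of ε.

δ = min(5/2, (25/46)ε)

Fix ε > 0. We want δ > 0 with 0 < |y + 2| < δ ⇒ |(-5y - 8)/(y - 3) + 2/5| < ε.
Combining over a common denominator, (-5y - 8)/(y - 3) + 2/5 = [(-5y - 8)·(-5) − 2·(y - 3)] / [(-5)·(y - 3)] = 23(y + 2) / ((-5)(y - 3)).
So |(-5y - 8)/(y - 3) + 2/5| = 23|y + 2| / (5·|y − 3|).
Require δ ≤ 5/2, so |y − 3| ≥ |-5| − |y + 2| > 5 − 5/2 = 5/2.
Hence |(-5y - 8)/(y - 3) + 2/5| < 23|y + 2|/(5·(5/2)) = (46/25)|y + 2|, which is < ε once |y + 2| < (25/46)ε.
Take δ = min(5/2, (25/46)ε). Then 0 < |y + 2| < δ forces both bounds, so |(-5y - 8)/(y - 3) + 2/5| < ε.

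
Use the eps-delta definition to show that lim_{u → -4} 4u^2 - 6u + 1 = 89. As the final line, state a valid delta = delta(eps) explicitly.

delta = min(1, eps/42)

Suppose eps > 0. We want delta > 0 such that 0 < |u + 4| < delta implies |(4u^2 - 6u + 1) − 89| < eps.
(4u^2 - 6u + 1) − 89 = 4u^2 - 6u - 88 = (u + 4)(4u - 22).
So |(4u^2 - 6u + 1) − 89| = |u + 4|·|4u - 22|.
Assume first that |u + 4| < 1, so |u| < 5. Then |4u - 22| ≤ 4·5 + 22 = 42.
Hence |(4u^2 - 6u + 1) − 89| ≤ 42|u + 4| < eps provided |u + 4| < eps/42.
Choosing delta = min(1, eps/42) ensures both conditions, hence |(4u^2 - 6u + 1) − 89| < eps.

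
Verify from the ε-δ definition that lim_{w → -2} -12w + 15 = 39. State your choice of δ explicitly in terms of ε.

δ = ε/12

Let ε > 0 be given. We need δ > 0 so that 0 < |w + 2| < δ implies |(-12w + 15) − 39| < ε.
|(-12w + 15) − 39| = |-12w - 24| = 12|w + 2|.
Thus it suffices that |w + 2| < ε/12.
Choosing δ = ε/12 gives |(-12w + 15) − 39| = 12|w + 2| < ε whenever |w + 2| < δ.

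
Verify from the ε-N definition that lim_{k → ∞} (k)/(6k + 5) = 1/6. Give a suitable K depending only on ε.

K = (5/36)/ε

Let ε > 0. For k ≥ 1, |(k)/(6k + 5) − (1/6)| = |-5|/(6(6k + 5)) = 5/(6(6k + 5)).
Since 6k + 5 ≥ 6k for k ≥ 1, this is ≤ 5/(6·6k) = (5/36)/k.
So |(k)/(6k + 5) − (1/6)| < ε whenever k > (5/36)/ε.
Take K = (5/36)/ε. If k > K then |(k)/(6k + 5) − (1/6)| ≤ (5/36)/k < ε.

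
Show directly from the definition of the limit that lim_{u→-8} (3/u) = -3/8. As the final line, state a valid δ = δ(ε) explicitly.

δ = min(4, (32/3)ε)

Fix ε > 0. We seek δ > 0 such that 0 < |u + 8| < δ implies |3/u + 3/8| < ε.
|3/u + 3/8| = 3·|-8 − u|/(8·|u|) = 3|u + 8|/(8|u|).
Restrict δ ≤ 4. Then |u + 8| < 4 gives |u| > 4, so 8|u| > 32.
Then |3/u + 3/8| < 3|u + 8|/32, which is < ε when |u + 8| < (32/3)ε.
Take δ = min(4, (32/3)ε). Then 0 < |u + 8| < δ gives both |u + 8| < 4 and |u + 8| < (32/3)ε, so |3/u + 3/8| < ε.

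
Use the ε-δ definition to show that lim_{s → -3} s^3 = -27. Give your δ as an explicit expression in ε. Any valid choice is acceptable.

Suppose ε > 0. We seek δ > 0 with 0 < |s + 3| < δ ⇒ |s^3 + 27| < ε.
Factor: s^3 + 27 = (s + 3)(s^2 - 3s + 9), so |s^3 + 27| = |s + 3|·|s^2 - 3s + 9|.
Restrict δ ≤ 1. Then |s + 3| < 1 gives |s| < 4, so by the triangle inequality |s^2 - 3s + 9| ≤ 4^2 + 3·4 + 9 = 37.
Hence |s^3 + 27| ≤ 37|s + 3|, which is < ε once |s + 3| < ε/37.
Take δ = min(1, ε/37). If 0 < |s + 3| < δ then both bounds hold and |s^3 + 27| ≤ 37|s + 3| < 37·(ε/37) = ε.

δ = min(1, ε/37)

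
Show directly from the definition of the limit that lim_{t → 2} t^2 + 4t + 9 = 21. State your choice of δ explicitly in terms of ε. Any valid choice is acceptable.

δ = min(1, ε/9)

Suppose ε > 0. We want δ > 0 such that 0 < |t − 2| < δ implies |(t^2 + 4t + 9) − 21| < ε.
(t^2 + 4t + 9) − 21 = t^2 + 4t - 12 = (t − 2)(t + 6).
So |(t^2 + 4t + 9) − 21| = |t − 2|·|t + 6|.
Assume first that |t − 2| < 1, so |t| < 3. Then |t + 6| ≤ 3 + 6 = 9.
Hence |(t^2 + 4t + 9) − 21| ≤ 9|t − 2| < ε provided |t − 2| < ε/9.
Choosing δ = min(1, ε/9) ensures both conditions, hence |(t^2 + 4t + 9) − 21| < ε.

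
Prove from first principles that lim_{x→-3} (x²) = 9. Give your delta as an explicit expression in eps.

Let eps > 0. We seek delta > 0 with 0 < |x + 3| < delta ⇒ |x² − 9| < eps.
Factor: x² − 9 = (x + 3)(x - 3), so |x² − 9| = |x + 3|·|x - 3|.
Impose delta ≤ 2 so that |x| < 5; then |x - 3| ≤ 8.
Hence |x² − 9| ≤ 8|x + 3|, which is < eps once |x + 3| < eps/8.
Take delta = min(2, eps/8). If 0 < |x + 3| < delta then both bounds hold and |x² − 9| ≤ 8|x + 3| < 8·(eps/8) = eps.

delta = min(2, eps/8)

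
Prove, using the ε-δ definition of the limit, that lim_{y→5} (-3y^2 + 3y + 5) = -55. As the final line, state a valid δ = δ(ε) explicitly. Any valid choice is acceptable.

Fix ε > 0. We want δ > 0 such that 0 < |y − 5| < δ implies |(-3y^2 + 3y + 5) + 55| < ε.
(-3y^2 + 3y + 5) + 55 = -3y^2 + 3y + 60 = (y − 5)(-3y - 12).
So |(-3y^2 + 3y + 5) + 55| = |y − 5|·|-3y - 12|.
Require δ ≤ 1. Then |y − 5| < 1 gives |y| < 6, and by the triangle inequality |-3y - 12| ≤ 3·6 + 12 = 30.
Hence |(-3y^2 + 3y + 5) + 55| ≤ 30|y − 5| < ε provided |y − 5| < ε/30.
Choosing δ = min(1, ε/30) ensures both conditions, hence |(-3y^2 + 3y + 5) + 55| < ε.

δ = min(1, ε/30)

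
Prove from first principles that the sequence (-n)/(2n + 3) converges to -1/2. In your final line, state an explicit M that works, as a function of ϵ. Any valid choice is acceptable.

Let ϵ > 0. For n ≥ 1, |(-n)/(2n + 3) + 1/2| = |3|/(2(2n + 3)) = 3/(2(2n + 3)).
Since 2n + 3 ≥ 2n for n ≥ 1, this is ≤ 3/(2·2n) = (3/4)/n.
So |(-n)/(2n + 3) + 1/2| < ϵ whenever n > (3/4)/ϵ.
Take M = (3/4)/ϵ. If n > M then |(-n)/(2n + 3) + 1/2| ≤ (3/4)/n < ϵ.

M = (3/4)/ϵ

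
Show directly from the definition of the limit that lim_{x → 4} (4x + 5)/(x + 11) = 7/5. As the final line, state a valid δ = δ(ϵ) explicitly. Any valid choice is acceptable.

δ = min(15/2, (75/26)ϵ)

Suppose ϵ > 0. We want δ > 0 with 0 < |x − 4| < δ ⇒ |(4x + 5)/(x + 11) − (7/5)| < ϵ.
Combining over a common denominator, (4x + 5)/(x + 11) − (7/5) = [(4x + 5)·15 − 21·(x + 11)] / [15·(x + 11)] = 39(x − 4) / (15(x + 11)).
So |(4x + 5)/(x + 11) − (7/5)| = 39|x − 4| / (15·|x + 11|).
Restrict δ ≤ 15/2. Then |x − 4| < 15/2 gives |x + 11| = |(x − 4) + 15| ≥ 15 − 15/2 = 15/2.
Hence |(4x + 5)/(x + 11) − (7/5)| < 39|x − 4|/(15·(15/2)) = (26/75)|x − 4|, which is < ϵ once |x − 4| < (75/26)ϵ.
Take δ = min(15/2, (75/26)ϵ). Then 0 < |x − 4| < δ forces both bounds, so |(4x + 5)/(x + 11) − (7/5)| < ϵ.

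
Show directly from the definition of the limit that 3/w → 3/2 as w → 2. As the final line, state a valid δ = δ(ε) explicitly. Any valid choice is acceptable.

δ = min(1, (2/3)ε)

Suppose ε > 0. We seek δ > 0 such that 0 < |w − 2| < δ implies |3/w − (3/2)| < ε.
|3/w − (3/2)| = 3·|2 − w|/(2·|w|) = 3|w − 2|/(2|w|).
Restrict δ ≤ 1. Then |w − 2| < 1 gives |w| > 1, so 2|w| > 2.
Then |3/w − (3/2)| < 3|w − 2|/2, which is < ε when |w − 2| < (2/3)ε.
Take δ = min(1, (2/3)ε). Then 0 < |w − 2| < δ gives both |w − 2| < 1 and |w − 2| < (2/3)ε, so |3/w − (3/2)| < ε.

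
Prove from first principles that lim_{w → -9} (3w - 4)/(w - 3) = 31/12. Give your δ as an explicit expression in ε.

Let ε > 0 be given. We want δ > 0 with 0 < |w + 9| < δ ⇒ |(3w - 4)/(w - 3) − (31/12)| < ε.
Combining over a common denominator, (3w - 4)/(w - 3) − (31/12) = [(3w - 4)·(-12) − (-31)·(w - 3)] / [(-12)·(w - 3)] = -5(w + 9) / ((-12)(w - 3)).
So |(3w - 4)/(w - 3) − (31/12)| = 5|w + 9| / (12·|w − 3|).
Require δ ≤ 6, so |w − 3| ≥ |-12| − |w + 9| > 12 − 6 = 6.
Hence |(3w - 4)/(w - 3) − (31/12)| < 5|w + 9|/(12·6) = (5/72)|w + 9|, which is < ε once |w + 9| < (72/5)ε.
Take δ = min(6, (72/5)ε). Then 0 < |w + 9| < δ forces both bounds, so |(3w - 4)/(w - 3) − (31/12)| < ε.

δ = min(6, (72/5)ε)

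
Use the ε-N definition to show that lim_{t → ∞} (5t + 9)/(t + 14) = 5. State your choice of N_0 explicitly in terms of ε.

N_0 = 61/ε

Let ε > 0. We seek N_0 > 0 such that t > N_0 implies |(5t + 9)/(t + 14) − 5| < ε.
(5t + 9)/(t + 14) − 5 = ((5t + 9) − 5(t + 14)) / ((t + 14)) = -61/((t + 14)).
For t > 0 we have t + 14 > t, so |(5t + 9)/(t + 14) − 5| = 61/((t + 14)) < 61/(t) = 61/t.
Thus |(5t + 9)/(t + 14) − 5| < ε whenever t > 61/ε.
Take N_0 = 61/ε. If t > N_0 then |(5t + 9)/(t + 14) − 5| < 61/t < ε.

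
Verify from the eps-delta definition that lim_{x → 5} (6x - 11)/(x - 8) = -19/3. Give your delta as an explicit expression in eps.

Let eps > 0 be given. We want delta > 0 with 0 < |x − 5| < delta ⇒ |(6x - 11)/(x - 8) + 19/3| < eps.
Combining over a common denominator, (6x - 11)/(x - 8) + 19/3 = [(6x - 11)·(-3) − 19·(x - 8)] / [(-3)·(x - 8)] = -37(x − 5) / ((-3)(x - 8)).
So |(6x - 11)/(x - 8) + 19/3| = 37|x − 5| / (3·|x − 8|).
Require delta ≤ 3/2, so |x − 8| ≥ |-3| − |x − 5| > 3 − 3/2 = 3/2.
Hence |(6x - 11)/(x - 8) + 19/3| < 37|x − 5|/(3·(3/2)) = (74/9)|x − 5|, which is < eps once |x − 5| < (9/74)eps.
Take delta = min(3/2, (9/74)eps). Then 0 < |x − 5| < delta forces both bounds, so |(6x - 11)/(x - 8) + 19/3| < eps.

delta = min(3/2, (9/74)eps)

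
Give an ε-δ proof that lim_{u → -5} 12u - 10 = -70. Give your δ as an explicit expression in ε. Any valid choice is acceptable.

Let ε > 0. We need δ > 0 so that 0 < |u + 5| < δ implies |(12u - 10) + 70| < ε.
|(12u - 10) + 70| = |12u + 60| = 12|u + 5|.
Thus it suffices that |u + 5| < ε/12.
Choosing δ = ε/12 gives |(12u - 10) + 70| = 12|u + 5| < ε whenever |u + 5| < δ.

δ = ε/12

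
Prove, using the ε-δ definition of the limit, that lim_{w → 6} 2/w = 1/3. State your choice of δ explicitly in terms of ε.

δ = min(3, 9ε)

Let ε > 0. We seek δ > 0 such that 0 < |w − 6| < δ implies |2/w − (1/3)| < ε.
|2/w − (1/3)| = 2·|6 − w|/(6·|w|) = 2|w − 6|/(6|w|).
Require δ ≤ 3 so that |w| > 6 − 3 = 3, hence 6|w| > 18.
Then |2/w − (1/3)| < 2|w − 6|/18, which is < ε when |w − 6| < 9ε.
Take δ = min(3, 9ε). Then 0 < |w − 6| < δ gives both |w − 6| < 3 and |w − 6| < 9ε, so |2/w − (1/3)| < ε.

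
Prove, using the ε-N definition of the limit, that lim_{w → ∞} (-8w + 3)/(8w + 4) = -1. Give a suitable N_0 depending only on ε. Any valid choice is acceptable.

Fix ε > 0. We seek N_0 > 0 such that w > N_0 implies |(-8w + 3)/(8w + 4) + 1| < ε.
(-8w + 3)/(8w + 4) + 1 = (8(-8w + 3) − (-8)(8w + 4)) / (8(8w + 4)) = 56/(8(8w + 4)).
For w > 0 we have 8w + 4 > 8w, so |(-8w + 3)/(8w + 4) + 1| = 56/(8(8w + 4)) < 56/(8·8w) = (7/8)/w.
Thus |(-8w + 3)/(8w + 4) + 1| < ε whenever w > (7/8)/ε.
Take N_0 = (7/8)/ε. If w > N_0 then |(-8w + 3)/(8w + 4) + 1| < (7/8)/w < ε.

N_0 = (7/8)/ε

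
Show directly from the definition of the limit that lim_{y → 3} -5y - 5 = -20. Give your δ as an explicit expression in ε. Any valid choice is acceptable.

δ = ε/5

Fix ε > 0. We need δ > 0 so that 0 < |y − 3| < δ implies |(-5y - 5) + 20| < ε.
|(-5y - 5) + 20| = |-5y + 15| = 5|y − 3|.
Thus it suffices that |y − 3| < ε/5.
Choosing δ = ε/5 gives |(-5y - 5) + 20| = 5|y − 3| < ε whenever |y − 3| < δ.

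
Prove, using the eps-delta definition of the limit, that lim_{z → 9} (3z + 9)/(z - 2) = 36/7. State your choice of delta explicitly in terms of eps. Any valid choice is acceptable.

Fix eps > 0. We want delta > 0 with 0 < |z − 9| < delta ⇒ |(3z + 9)/(z - 2) − (36/7)| < eps.
Combining over a common denominator, (3z + 9)/(z - 2) − (36/7) = [(3z + 9)·7 − 36·(z - 2)] / [7·(z - 2)] = -15(z − 9) / (7(z - 2)).
So |(3z + 9)/(z - 2) − (36/7)| = 15|z − 9| / (7·|z − 2|).
Restrict delta ≤ 7/2. Then |z − 9| < 7/2 gives |z − 2| = |(z − 9) + 7| ≥ 7 − 7/2 = 7/2.
Hence |(3z + 9)/(z - 2) − (36/7)| < 15|z − 9|/(7·(7/2)) = (30/49)|z − 9|, which is < eps once |z − 9| < (49/30)eps.
Take delta = min(7/2, (49/30)eps). Then 0 < |z − 9| < delta forces both bounds, so |(3z + 9)/(z - 2) − (36/7)| < eps.

delta = min(7/2, (49/30)eps)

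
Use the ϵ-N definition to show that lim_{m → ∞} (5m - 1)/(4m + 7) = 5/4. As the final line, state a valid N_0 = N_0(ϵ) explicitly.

N_0 = (39/16)/ϵ

Suppose ϵ > 0. For m ≥ 1, |(5m - 1)/(4m + 7) − (5/4)| = |-39|/(4(4m + 7)) = 39/(4(4m + 7)).
Since 4m + 7 ≥ 4m for m ≥ 1, this is ≤ 39/(4·4m) = (39/16)/m.
So |(5m - 1)/(4m + 7) − (5/4)| < ϵ whenever m > (39/16)/ϵ.
Take N_0 = (39/16)/ϵ. If m > N_0 then |(5m - 1)/(4m + 7) − (5/4)| ≤ (39/16)/m < ϵ.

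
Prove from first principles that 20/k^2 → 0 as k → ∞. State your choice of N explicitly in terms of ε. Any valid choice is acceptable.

Let ε > 0 be given. For k ≥ 1, |20/k^2 − 0| = 20/k^2.
20/k^2 < ε ⇔ k^2 > 20/ε ⇔ k > (20/ε)^{1/2}.
Take N = (20/ε)^{1/2}. Then k > N implies 20/k^2 < ε.

N = (20/ε)^{1/2}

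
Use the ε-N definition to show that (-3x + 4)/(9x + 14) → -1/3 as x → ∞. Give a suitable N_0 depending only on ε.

N_0 = (26/27)/ε

Let ε > 0 be given. We seek N_0 > 0 such that x > N_0 implies |(-3x + 4)/(9x + 14) + 1/3| < ε.
(-3x + 4)/(9x + 14) + 1/3 = (9(-3x + 4) − (-3)(9x + 14)) / (9(9x + 14)) = 78/(9(9x + 14)).
For x > 0 we have 9x + 14 > 9x, so |(-3x + 4)/(9x + 14) + 1/3| = 78/(9(9x + 14)) < 78/(9·9x) = (26/27)/x.
Thus |(-3x + 4)/(9x + 14) + 1/3| < ε whenever x > (26/27)/ε.
Take N_0 = (26/27)/ε. If x > N_0 then |(-3x + 4)/(9x + 14) + 1/3| < (26/27)/x < ε.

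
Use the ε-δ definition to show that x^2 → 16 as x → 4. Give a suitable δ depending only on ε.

δ = min(1, ε/9)

Suppose ε > 0. We seek δ > 0 with 0 < |x − 4| < δ ⇒ |x^2 − 16| < ε.
Factor: x^2 − 16 = (x − 4)(x + 4), so |x^2 − 16| = |x − 4|·|x + 4|.
Impose δ ≤ 1 so that |x| < 5; then |x + 4| ≤ 9.
Hence |x^2 − 16| ≤ 9|x − 4|, which is < ε once |x − 4| < ε/9.
Take δ = min(1, ε/9). If 0 < |x − 4| < δ then both bounds hold and |x^2 − 16| ≤ 9|x − 4| < 9·(ε/9) = ε.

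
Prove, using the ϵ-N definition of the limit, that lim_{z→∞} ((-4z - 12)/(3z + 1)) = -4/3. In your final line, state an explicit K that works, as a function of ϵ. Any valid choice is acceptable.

Fix ϵ > 0. We seek K > 0 such that z > K implies |(-4z - 12)/(3z + 1) + 4/3| < ϵ.
(-4z - 12)/(3z + 1) + 4/3 = (3(-4z - 12) − (-4)(3z + 1)) / (3(3z + 1)) = -32/(3(3z + 1)).
For z > 0 we have 3z + 1 > 3z, so |(-4z - 12)/(3z + 1) + 4/3| = 32/(3(3z + 1)) < 32/(3·3z) = (32/9)/z.
Thus |(-4z - 12)/(3z + 1) + 4/3| < ϵ whenever z > (32/9)/ϵ.
Take K = (32/9)/ϵ. If z > K then |(-4z - 12)/(3z + 1) + 4/3| < (32/9)/z < ϵ.

K = (32/9)/ϵ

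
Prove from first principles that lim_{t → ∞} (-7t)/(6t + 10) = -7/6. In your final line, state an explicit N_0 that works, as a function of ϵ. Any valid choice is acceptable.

N_0 = (35/18)/ϵ

Fix ϵ > 0. We seek N_0 > 0 such that t > N_0 implies |(-7t)/(6t + 10) + 7/6| < ϵ.
(-7t)/(6t + 10) + 7/6 = (6(-7t) − (-7)(6t + 10)) / (6(6t + 10)) = 70/(6(6t + 10)).
For t > 0 we have 6t + 10 > 6t, so |(-7t)/(6t + 10) + 7/6| = 70/(6(6t + 10)) < 70/(6·6t) = (35/18)/t.
Thus |(-7t)/(6t + 10) + 7/6| < ϵ whenever t > (35/18)/ϵ.
Take N_0 = (35/18)/ϵ. If t > N_0 then |(-7t)/(6t + 10) + 7/6| < (35/18)/t < ϵ.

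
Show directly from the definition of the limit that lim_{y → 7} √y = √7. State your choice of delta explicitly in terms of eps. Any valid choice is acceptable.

Let eps > 0 be given. We want delta > 0 such that 0 < |y − 7| < delta implies |√y − √7| < eps.
Multiplying by the conjugate, |√y − √7| = |y − 7|/(√y + √7).
Restrict delta ≤ 7 so that |y − 7| < 7 forces y > 0, and then √y + √7 > √7.
Hence |√y − √7| < |y − 7|/√7, which is < eps once |y − 7| < √7·eps.
Take delta = min(7, √7·eps). If 0 < |y − 7| < delta then y > 0 and |√y − √7| < |y − 7|/√7 < eps.

delta = min(7, √7·eps)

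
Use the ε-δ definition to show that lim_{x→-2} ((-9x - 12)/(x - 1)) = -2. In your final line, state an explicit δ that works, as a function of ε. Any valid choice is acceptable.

Let ε > 0 be given. We want δ > 0 with 0 < |x + 2| < δ ⇒ |(-9x - 12)/(x - 1) + 2| < ε.
Combining over a common denominator, (-9x - 12)/(x - 1) + 2 = [(-9x - 12)·(-3) − 6·(x - 1)] / [(-3)·(x - 1)] = 21(x + 2) / ((-3)(x - 1)).
So |(-9x - 12)/(x - 1) + 2| = 21|x + 2| / (3·|x − 1|).
Require δ ≤ 3/2, so |x − 1| ≥ |-3| − |x + 2| > 3 − 3/2 = 3/2.
Hence |(-9x - 12)/(x - 1) + 2| < 21|x + 2|/(3·(3/2)) = (14/3)|x + 2|, which is < ε once |x + 2| < (3/14)ε.
Take δ = min(3/2, (3/14)ε). Then 0 < |x + 2| < δ forces both bounds, so |(-9x - 12)/(x - 1) + 2| < ε.

δ = min(3/2, (3/14)ε)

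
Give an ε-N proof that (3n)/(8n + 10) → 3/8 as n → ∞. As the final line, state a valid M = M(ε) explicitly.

Fix ε > 0. For n ≥ 1, |(3n)/(8n + 10) − (3/8)| = |-30|/(8(8n + 10)) = 30/(8(8n + 10)).
Since 8n + 10 ≥ 8n for n ≥ 1, this is ≤ 30/(8·8n) = (15/32)/n.
So |(3n)/(8n + 10) − (3/8)| < ε whenever n > (15/32)/ε.
Take M = (15/32)/ε. If n > M then |(3n)/(8n + 10) − (3/8)| ≤ (15/32)/n < ε.

M = (15/32)/ε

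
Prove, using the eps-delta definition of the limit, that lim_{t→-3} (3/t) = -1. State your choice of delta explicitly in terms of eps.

Suppose eps > 0. We seek delta > 0 such that 0 < |t + 3| < delta implies |3/t + 1| < eps.
|3/t + 1| = 3·|-3 − t|/(3·|t|) = 3|t + 3|/(3|t|).
Require delta ≤ 3/2 so that |t| > 3 − 3/2 = 3/2, hence 3|t| > 9/2.
Then |3/t + 1| < 3|t + 3|/(9/2), which is < eps when |t + 3| < (3/2)eps.
Take delta = min(3/2, (3/2)eps). Then 0 < |t + 3| < delta gives both |t + 3| < 3/2 and |t + 3| < (3/2)eps, so |3/t + 1| < eps.

delta = min(3/2, (3/2)eps)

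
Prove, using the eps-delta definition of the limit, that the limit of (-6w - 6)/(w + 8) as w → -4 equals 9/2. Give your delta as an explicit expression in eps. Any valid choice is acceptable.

delta = min(2, (4/21)eps)

Suppose eps > 0. We want delta > 0 with 0 < |w + 4| < delta ⇒ |(-6w - 6)/(w + 8) − (9/2)| < eps.
Combining over a common denominator, (-6w - 6)/(w + 8) − (9/2) = [(-6w - 6)·4 − 18·(w + 8)] / [4·(w + 8)] = -42(w + 4) / (4(w + 8)).
So |(-6w - 6)/(w + 8) − (9/2)| = 42|w + 4| / (4·|w + 8|).
Require delta ≤ 2, so |w + 8| ≥ |4| − |w + 4| > 4 − 2 = 2.
Hence |(-6w - 6)/(w + 8) − (9/2)| < 42|w + 4|/(4·2) = (21/4)|w + 4|, which is < eps once |w + 4| < (4/21)eps.
Take delta = min(2, (4/21)eps). Then 0 < |w + 4| < delta forces both bounds, so |(-6w - 6)/(w + 8) − (9/2)| < eps.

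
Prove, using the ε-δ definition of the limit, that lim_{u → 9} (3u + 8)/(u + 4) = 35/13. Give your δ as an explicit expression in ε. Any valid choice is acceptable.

Let ε > 0. We want δ > 0 with 0 < |u − 9| < δ ⇒ |(3u + 8)/(u + 4) − (35/13)| < ε.
Combining over a common denominator, (3u + 8)/(u + 4) − (35/13) = [(3u + 8)·13 − 35·(u + 4)] / [13·(u + 4)] = 4(u − 9) / (13(u + 4)).
So |(3u + 8)/(u + 4) − (35/13)| = 4|u − 9| / (13·|u + 4|).
Require δ ≤ 13/2, so |u + 4| ≥ |13| − |u − 9| > 13 − 13/2 = 13/2.
Hence |(3u + 8)/(u + 4) − (35/13)| < 4|u − 9|/(13·(13/2)) = (8/169)|u − 9|, which is < ε once |u − 9| < (169/8)ε.
Take δ = min(13/2, (169/8)ε). Then 0 < |u − 9| < δ forces both bounds, so |(3u + 8)/(u + 4) − (35/13)| < ε.

δ = min(13/2, (169/8)ε)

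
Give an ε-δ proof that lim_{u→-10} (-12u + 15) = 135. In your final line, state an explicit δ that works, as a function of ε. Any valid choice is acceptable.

Let ε > 0. We need δ > 0 so that 0 < |u + 10| < δ implies |(-12u + 15) − 135| < ε.
Since (-12u + 15) − 135 = -12(u + 10), we have |(-12u + 15) − 135| = 12|u + 10|.
Thus it suffices that |u + 10| < ε/12.
Take δ = ε/12. If 0 < |u + 10| < δ then |(-12u + 15) − 135| = 12|u + 10| < 12·(ε/12) = ε.

δ = ε/12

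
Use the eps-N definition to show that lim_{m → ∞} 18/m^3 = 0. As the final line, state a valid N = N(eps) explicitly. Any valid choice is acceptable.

N = (18/eps)^{1/3}

Suppose eps > 0. For m ≥ 1, |18/m^3 − 0| = 18/m^3.
18/m^3 < eps ⇔ m^3 > 18/eps ⇔ m > (18/eps)^{1/3}.
Take N = (18/eps)^{1/3}. Then m > N implies 18/m^3 < eps.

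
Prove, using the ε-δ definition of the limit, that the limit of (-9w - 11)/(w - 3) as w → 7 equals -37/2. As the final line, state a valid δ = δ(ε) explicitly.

Let ε > 0. We want δ > 0 with 0 < |w − 7| < δ ⇒ |(-9w - 11)/(w - 3) + 37/2| < ε.
Combining over a common denominator, (-9w - 11)/(w - 3) + 37/2 = [(-9w - 11)·4 − (-74)·(w - 3)] / [4·(w - 3)] = 38(w − 7) / (4(w - 3)).
So |(-9w - 11)/(w - 3) + 37/2| = 38|w − 7| / (4·|w − 3|).
Restrict δ ≤ 2. Then |w − 7| < 2 gives |w − 3| = |(w − 7) + 4| ≥ 4 − 2 = 2.
Hence |(-9w - 11)/(w - 3) + 37/2| < 38|w − 7|/(4·2) = (19/4)|w − 7|, which is < ε once |w − 7| < (4/19)ε.
Take δ = min(2, (4/19)ε). Then 0 < |w − 7| < δ forces both bounds, so |(-9w - 11)/(w - 3) + 37/2| < ε.

δ = min(2, (4/19)ε)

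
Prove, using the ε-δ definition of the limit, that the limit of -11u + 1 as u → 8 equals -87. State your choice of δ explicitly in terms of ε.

δ = ε/11

Fix ε > 0. We need δ > 0 so that 0 < |u − 8| < δ implies |(-11u + 1) + 87| < ε.
Since (-11u + 1) + 87 = -11(u − 8), we have |(-11u + 1) + 87| = 11|u − 8|.
So 11|u − 8| < ε exactly when |u − 8| < ε/11.
Take δ = ε/11. If 0 < |u − 8| < δ then |(-11u + 1) + 87| = 11|u − 8| < 11·(ε/11) = ε.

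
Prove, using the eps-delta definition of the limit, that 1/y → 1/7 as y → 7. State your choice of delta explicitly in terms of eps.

Let eps > 0 be given. We seek delta > 0 such that 0 < |y − 7| < delta implies |1/y − (1/7)| < eps.
|1/y − (1/7)| = |7 − y|/(7·|y|) = |y − 7|/(7|y|).
Require delta ≤ 7/2 so that |y| > 7 − 7/2 = 7/2, hence 7|y| > 49/2.
Then |1/y − (1/7)| < |y − 7|/(49/2), which is < eps when |y − 7| < (49/2)eps.
Take delta = min(7/2, (49/2)eps). Then 0 < |y − 7| < delta gives both |y − 7| < 7/2 and |y − 7| < (49/2)eps, so |1/y − (1/7)| < eps.

delta = min(7/2, (49/2)eps)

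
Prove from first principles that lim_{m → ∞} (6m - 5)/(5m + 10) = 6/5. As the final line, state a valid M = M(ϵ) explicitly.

Let ϵ > 0. For m ≥ 1, |(6m - 5)/(5m + 10) − (6/5)| = |-85|/(5(5m + 10)) = 85/(5(5m + 10)).
Since 5m + 10 ≥ 5m for m ≥ 1, this is ≤ 85/(5·5m) = (17/5)/m.
So |(6m - 5)/(5m + 10) − (6/5)| < ϵ whenever m > (17/5)/ϵ.
Take M = (17/5)/ϵ. If m > M then |(6m - 5)/(5m + 10) − (6/5)| ≤ (17/5)/m < ϵ.

M = (17/5)/ϵ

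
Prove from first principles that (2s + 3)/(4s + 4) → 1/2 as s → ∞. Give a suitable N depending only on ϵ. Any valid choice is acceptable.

Fix ϵ > 0. We seek N > 0 such that s > N implies |(2s + 3)/(4s + 4) − (1/2)| < ϵ.
(2s + 3)/(4s + 4) − (1/2) = (4(2s + 3) − 2(4s + 4)) / (4(4s + 4)) = 4/(4(4s + 4)).
For s > 0 we have 4s + 4 > 4s, so |(2s + 3)/(4s + 4) − (1/2)| = 4/(4(4s + 4)) < 4/(4·4s) = (1/4)/s.
Thus |(2s + 3)/(4s + 4) − (1/2)| < ϵ whenever s > (1/4)/ϵ.
Take N = (1/4)/ϵ. If s > N then |(2s + 3)/(4s + 4) − (1/2)| < (1/4)/s < ϵ.

N = (1/4)/ϵ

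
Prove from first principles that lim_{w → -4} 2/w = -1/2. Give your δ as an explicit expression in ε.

Fix ε > 0. We seek δ > 0 such that 0 < |w + 4| < δ implies |2/w + 1/2| < ε.
|2/w + 1/2| = 2·|-4 − w|/(4·|w|) = 2|w + 4|/(4|w|).
Restrict δ ≤ 2. Then |w + 4| < 2 gives |w| > 2, so 4|w| > 8.
Then |2/w + 1/2| < 2|w + 4|/8, which is < ε when |w + 4| < 4ε.
Take δ = min(2, 4ε). Then 0 < |w + 4| < δ gives both |w + 4| < 2 and |w + 4| < 4ε, so |2/w + 1/2| < ε.

δ = min(2, 4ε)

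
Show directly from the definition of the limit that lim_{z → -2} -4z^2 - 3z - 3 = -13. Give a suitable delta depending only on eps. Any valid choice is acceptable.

Let eps > 0 be given. We want delta > 0 such that 0 < |z + 2| < delta implies |(-4z^2 - 3z - 3) + 13| < eps.
(-4z^2 - 3z - 3) + 13 = -4z^2 - 3z + 10 = (z + 2)(-4z + 5).
So |(-4z^2 - 3z - 3) + 13| = |z + 2|·|-4z + 5|.
Assume first that |z + 2| < 1, so |z| < 3. Then |-4z + 5| ≤ 4·3 + 5 = 17.
Hence |(-4z^2 - 3z - 3) + 13| ≤ 17|z + 2| < eps provided |z + 2| < eps/17.
Take delta = min(1, eps/17). Then 0 < |z + 2| < delta gives both |z + 2| < 1 and |z + 2| < eps/17, so |(-4z^2 - 3z - 3) + 13| < eps.

delta = min(1, eps/17)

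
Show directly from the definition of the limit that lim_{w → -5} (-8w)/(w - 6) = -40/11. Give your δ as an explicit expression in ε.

Let ε > 0 be given. We want δ > 0 with 0 < |w + 5| < δ ⇒ |(-8w)/(w - 6) + 40/11| < ε.
Combining over a common denominator, (-8w)/(w - 6) + 40/11 = [(-8w)·(-11) − 40·(w - 6)] / [(-11)·(w - 6)] = 48(w + 5) / ((-11)(w - 6)).
So |(-8w)/(w - 6) + 40/11| = 48|w + 5| / (11·|w − 6|).
Restrict δ ≤ 11/2. Then |w + 5| < 11/2 gives |w − 6| = |(w + 5) + (-11)| ≥ 11 − 11/2 = 11/2.
Hence |(-8w)/(w - 6) + 40/11| < 48|w + 5|/(11·(11/2)) = (96/121)|w + 5|, which is < ε once |w + 5| < (121/96)ε.
Take δ = min(11/2, (121/96)ε). Then 0 < |w + 5| < δ forces both bounds, so |(-8w)/(w - 6) + 40/11| < ε.

δ = min(11/2, (121/96)ε)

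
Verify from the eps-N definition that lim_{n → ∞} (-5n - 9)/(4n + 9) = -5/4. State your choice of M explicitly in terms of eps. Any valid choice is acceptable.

M = (9/16)/eps

Let eps > 0 be given. For n ≥ 1, |(-5n - 9)/(4n + 9) + 5/4| = |9|/(4(4n + 9)) = 9/(4(4n + 9)).
Since 4n + 9 ≥ 4n for n ≥ 1, this is ≤ 9/(4·4n) = (9/16)/n.
So |(-5n - 9)/(4n + 9) + 5/4| < eps whenever n > (9/16)/eps.
Take M = (9/16)/eps. If n > M then |(-5n - 9)/(4n + 9) + 5/4| ≤ (9/16)/n < eps.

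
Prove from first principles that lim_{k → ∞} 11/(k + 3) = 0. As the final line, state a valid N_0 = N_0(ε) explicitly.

Fix ε > 0. For k ≥ 1, |11/(k + 3) − 0| = 11/(k + 3) ≤ 11/k.
We need 11/k < ε, i.e. k > 11/ε.
Take N_0 = 11/ε. If k > N_0 then |11/(k + 3)| ≤ 11/k < ε.

N_0 = 11/ε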